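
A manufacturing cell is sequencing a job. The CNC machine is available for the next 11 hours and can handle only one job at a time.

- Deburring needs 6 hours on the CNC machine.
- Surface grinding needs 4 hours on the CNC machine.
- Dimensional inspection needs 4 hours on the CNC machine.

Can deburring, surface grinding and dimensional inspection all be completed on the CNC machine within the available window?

Running back to back, the jobs need 6 + 4 + 4 = 14 hours on the CNC machine.
Since 14 > 11, they cannot all fit.

No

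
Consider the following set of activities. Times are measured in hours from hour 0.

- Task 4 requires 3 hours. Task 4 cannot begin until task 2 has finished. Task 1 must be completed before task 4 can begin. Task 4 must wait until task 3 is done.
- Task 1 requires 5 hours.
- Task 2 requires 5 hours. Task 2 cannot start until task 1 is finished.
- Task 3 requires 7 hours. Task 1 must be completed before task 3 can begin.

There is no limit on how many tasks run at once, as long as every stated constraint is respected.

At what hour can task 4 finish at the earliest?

Nothing blocks task 1, so it runs from hour 0 to hour 5.
Task 3 waits on task 1 (finishes hour 5), so it starts at hour 5 and finishes at 5 + 7 = hour 12.
Task 2 waits on task 1 (finishes hour 5), so it starts at hour 5 and finishes at 5 + 5 = hour 10.
Task 4 needs all of task 2 (finishes hour 10); task 1 (finishes hour 5); task 3 (finishes hour 12). That puts its earliest start at hour 12; it finishes at 12 + 3 = hour 15.

15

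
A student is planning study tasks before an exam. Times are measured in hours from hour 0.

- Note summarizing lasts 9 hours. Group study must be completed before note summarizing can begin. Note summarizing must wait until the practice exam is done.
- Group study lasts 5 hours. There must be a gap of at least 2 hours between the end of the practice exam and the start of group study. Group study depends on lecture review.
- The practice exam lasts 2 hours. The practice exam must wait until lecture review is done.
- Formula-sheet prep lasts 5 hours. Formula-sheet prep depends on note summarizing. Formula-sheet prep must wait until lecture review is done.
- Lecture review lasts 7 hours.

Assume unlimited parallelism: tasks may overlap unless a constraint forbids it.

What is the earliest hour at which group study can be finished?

16

Nothing blocks lecture review, so it runs from hour 0 to hour 7.
The practice exam cannot begin until lecture review (finishes hour 7). It runs from hour 7 to 7 + 2 = hour 9.
Group study cannot start until the practice exam (finishes hour 9, plus 2-hour gap → hour 11); lecture review (finishes hour 7). The controlling bound is hour 11, so group study finishes at 11 + 5 = hour 16.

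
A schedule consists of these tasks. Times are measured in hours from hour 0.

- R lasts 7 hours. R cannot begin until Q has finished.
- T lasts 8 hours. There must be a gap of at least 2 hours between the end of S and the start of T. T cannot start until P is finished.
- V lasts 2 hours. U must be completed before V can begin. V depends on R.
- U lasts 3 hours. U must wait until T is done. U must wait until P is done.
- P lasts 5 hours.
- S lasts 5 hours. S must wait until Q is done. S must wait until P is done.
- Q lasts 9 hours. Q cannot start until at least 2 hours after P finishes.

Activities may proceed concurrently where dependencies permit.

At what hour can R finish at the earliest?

23

P has no prerequisites, so it starts at hour 0 and finishes at hour 5.
Q waits on P (finishes hour 5, plus 2-hour gap → hour 7), so it starts at hour 7 and finishes at 7 + 9 = hour 16.
After Q (finishes hour 16), R can start at hour 16 and finishes at hour 23.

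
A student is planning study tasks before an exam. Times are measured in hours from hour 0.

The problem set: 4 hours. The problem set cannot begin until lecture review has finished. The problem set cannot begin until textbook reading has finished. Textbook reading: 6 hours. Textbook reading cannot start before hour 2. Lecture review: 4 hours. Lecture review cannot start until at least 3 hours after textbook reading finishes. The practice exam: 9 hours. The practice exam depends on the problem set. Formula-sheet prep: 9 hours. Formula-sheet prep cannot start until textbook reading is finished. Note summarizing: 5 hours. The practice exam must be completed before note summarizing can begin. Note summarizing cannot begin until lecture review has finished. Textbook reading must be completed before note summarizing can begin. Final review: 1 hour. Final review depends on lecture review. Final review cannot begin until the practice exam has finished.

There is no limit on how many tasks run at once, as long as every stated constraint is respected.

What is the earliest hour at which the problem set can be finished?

Textbook reading waits on its own release at hour 2, so it starts at hour 2 and finishes at 2 + 6 = hour 8.
Lecture review cannot begin until textbook reading (finishes hour 8, plus 3-hour gap → hour 11). It runs from hour 11 to 11 + 4 = hour 15.
The problem set has to wait for lecture review (finishes hour 15); textbook reading (finishes hour 8). The latest of these is hour 15, so the problem set runs hour 15 to 15 + 4 = hour 19.

19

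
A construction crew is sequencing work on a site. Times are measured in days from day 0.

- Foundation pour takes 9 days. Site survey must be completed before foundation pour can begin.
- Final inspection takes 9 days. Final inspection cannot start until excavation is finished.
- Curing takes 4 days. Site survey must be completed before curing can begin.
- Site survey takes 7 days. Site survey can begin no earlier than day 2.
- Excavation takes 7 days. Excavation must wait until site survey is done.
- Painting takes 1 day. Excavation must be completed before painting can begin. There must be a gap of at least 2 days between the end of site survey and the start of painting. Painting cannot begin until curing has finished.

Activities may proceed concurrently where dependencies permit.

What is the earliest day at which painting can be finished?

Site survey waits on its own release at day 2, so it starts at day 2 and finishes at 2 + 7 = day 9.
After site survey (finishes day 9), curing can start at day 9 and finishes at day 13.
After site survey (finishes day 9), excavation can start at day 9 and finishes at day 16.
For painting: excavation (finishes day 16); site survey (finishes day 9, plus 2-day gap → day 11); curing (finishes day 13). Taking the maximum gives a start of day 16, and it finishes at 16 + 1 = day 17.

17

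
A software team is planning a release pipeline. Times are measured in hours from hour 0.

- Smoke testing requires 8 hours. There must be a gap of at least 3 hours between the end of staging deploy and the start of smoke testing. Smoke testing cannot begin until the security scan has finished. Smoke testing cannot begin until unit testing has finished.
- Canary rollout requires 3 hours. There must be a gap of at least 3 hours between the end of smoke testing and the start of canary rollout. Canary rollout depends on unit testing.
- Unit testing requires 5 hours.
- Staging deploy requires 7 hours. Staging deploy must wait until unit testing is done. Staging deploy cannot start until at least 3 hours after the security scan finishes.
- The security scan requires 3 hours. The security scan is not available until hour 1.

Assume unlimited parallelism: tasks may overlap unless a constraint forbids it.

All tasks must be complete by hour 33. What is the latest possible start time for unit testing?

Canary rollout must finish by hour 33; it takes 3 hours, so it must start by 33 − 3 = hour 30.
Smoke testing has to be done before canary rollout (must start by hour 30, minus 3-hour gap → hour 27). That means finishing by hour 27, i.e. starting by 27 − 8 = hour 19.
Since smoke testing (must start by hour 19, minus 3-hour gap → hour 16) depends on it, staging deploy must finish by hour 16. Backing off its 7-hour duration gives a latest start of hour 9.
Unit testing must finish in time for staging deploy (must start by hour 9); smoke testing (must start by hour 19); canary rollout (must start by hour 30). The tightest is hour 9, so unit testing must start by 9 − 5 = hour 4.

4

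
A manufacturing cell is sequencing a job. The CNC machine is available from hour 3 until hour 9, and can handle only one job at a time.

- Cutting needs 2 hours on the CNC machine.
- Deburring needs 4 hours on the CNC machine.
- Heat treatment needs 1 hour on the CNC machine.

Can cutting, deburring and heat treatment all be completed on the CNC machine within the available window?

The CNC machine window is 9 − 3 = 6 hours.
Running back to back, the jobs need 2 + 4 + 1 = 7 hours on the CNC machine.
Since 7 > 6, they cannot all fit.

No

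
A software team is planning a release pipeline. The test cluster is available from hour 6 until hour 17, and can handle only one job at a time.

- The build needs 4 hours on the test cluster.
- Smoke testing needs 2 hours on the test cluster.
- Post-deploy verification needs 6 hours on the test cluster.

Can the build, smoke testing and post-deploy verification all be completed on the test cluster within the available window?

The test cluster window is 17 − 6 = 11 hours.
Running back to back, the jobs need 4 + 2 + 6 = 12 hours on the test cluster.
Since 12 > 11, they cannot all fit.

No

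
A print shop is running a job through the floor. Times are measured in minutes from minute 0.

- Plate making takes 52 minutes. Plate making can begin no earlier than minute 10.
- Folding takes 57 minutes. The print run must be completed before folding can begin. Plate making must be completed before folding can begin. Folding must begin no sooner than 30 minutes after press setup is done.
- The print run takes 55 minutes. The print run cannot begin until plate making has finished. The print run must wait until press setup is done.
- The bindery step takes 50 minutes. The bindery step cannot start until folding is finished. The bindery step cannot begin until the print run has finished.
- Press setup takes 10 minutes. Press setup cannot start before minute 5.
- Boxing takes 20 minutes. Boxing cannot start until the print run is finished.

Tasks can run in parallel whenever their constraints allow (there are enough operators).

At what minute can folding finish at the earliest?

174

Press setup cannot begin until its own release at minute 5. It runs from minute 5 to 5 + 10 = minute 15.
After its own release at minute 10, plate making can start at minute 10 and finishes at minute 62.
The print run has to wait for plate making (finishes minute 62); press setup (finishes minute 15). The latest of these is minute 62, so the print run runs minute 62 to 62 + 55 = minute 117.
For folding: the print run (finishes minute 117); plate making (finishes minute 62); press setup (finishes minute 15, plus 30-minute gap → minute 45). Taking the maximum gives a start of minute 117, and it finishes at 117 + 57 = minute 174.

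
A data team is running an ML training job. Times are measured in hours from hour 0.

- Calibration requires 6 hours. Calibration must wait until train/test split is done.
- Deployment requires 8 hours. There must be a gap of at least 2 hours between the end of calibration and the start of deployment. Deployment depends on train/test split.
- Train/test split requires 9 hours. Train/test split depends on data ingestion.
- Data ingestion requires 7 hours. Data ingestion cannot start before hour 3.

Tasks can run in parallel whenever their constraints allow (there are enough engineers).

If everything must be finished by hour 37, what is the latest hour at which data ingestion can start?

Nothing follows deployment; the deadline of hour 37 is its only limit. It must start by 37 − 8 = hour 29.
Calibration has to be done before deployment (must start by hour 29, minus 2-hour gap → hour 27). That means finishing by hour 27, i.e. starting by 27 − 6 = hour 21.
For train/test split: calibration (must start by hour 21); deployment (must start by hour 29). The most restrictive is hour 21; with a 9-hour duration, train/test split must start by hour 12.
Data ingestion has to be done before train/test split (must start by hour 12). That means finishing by hour 12, i.e. starting by 12 − 7 = hour 5.

5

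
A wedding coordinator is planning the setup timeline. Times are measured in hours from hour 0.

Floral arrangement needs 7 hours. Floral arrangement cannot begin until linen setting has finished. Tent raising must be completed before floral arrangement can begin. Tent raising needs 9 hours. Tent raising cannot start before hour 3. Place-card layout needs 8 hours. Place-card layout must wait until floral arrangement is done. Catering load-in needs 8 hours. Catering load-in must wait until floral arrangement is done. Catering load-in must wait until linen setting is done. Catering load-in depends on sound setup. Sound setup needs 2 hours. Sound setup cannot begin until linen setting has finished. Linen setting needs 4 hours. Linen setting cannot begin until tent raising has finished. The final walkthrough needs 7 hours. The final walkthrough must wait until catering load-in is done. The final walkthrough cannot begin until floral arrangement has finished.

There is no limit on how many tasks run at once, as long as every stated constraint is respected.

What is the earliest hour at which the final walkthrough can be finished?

38

After its own release at hour 3, tent raising can start at hour 3 and finishes at hour 12.
Linen setting cannot begin until tent raising (finishes hour 12). It runs from hour 12 to 12 + 4 = hour 16.
After linen setting (finishes hour 16), sound setup can start at hour 16 and finishes at hour 18.
Floral arrangement needs all of linen setting (finishes hour 16); tent raising (finishes hour 12). That puts its earliest start at hour 16; it finishes at 16 + 7 = hour 23.
Catering load-in needs all of floral arrangement (finishes hour 23); linen setting (finishes hour 16); sound setup (finishes hour 18). That puts its earliest start at hour 23; it finishes at 23 + 8 = hour 31.
The final walkthrough needs all of catering load-in (finishes hour 31); floral arrangement (finishes hour 23). That puts its earliest start at hour 31; it finishes at 31 + 7 = hour 38.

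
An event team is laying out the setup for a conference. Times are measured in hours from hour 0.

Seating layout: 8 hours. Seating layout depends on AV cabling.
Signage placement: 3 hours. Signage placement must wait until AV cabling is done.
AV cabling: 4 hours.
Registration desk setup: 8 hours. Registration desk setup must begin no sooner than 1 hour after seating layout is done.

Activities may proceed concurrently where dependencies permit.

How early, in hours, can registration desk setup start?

Nothing blocks AV cabling, so it runs from hour 0 to hour 4.
Seating layout cannot begin until AV cabling (finishes hour 4). It runs from hour 4 to 4 + 8 = hour 12.
Registration desk setup waits on seating layout (finishes hour 12, plus 1-hour gap → hour 13), so the earliest it can start is hour 13.

13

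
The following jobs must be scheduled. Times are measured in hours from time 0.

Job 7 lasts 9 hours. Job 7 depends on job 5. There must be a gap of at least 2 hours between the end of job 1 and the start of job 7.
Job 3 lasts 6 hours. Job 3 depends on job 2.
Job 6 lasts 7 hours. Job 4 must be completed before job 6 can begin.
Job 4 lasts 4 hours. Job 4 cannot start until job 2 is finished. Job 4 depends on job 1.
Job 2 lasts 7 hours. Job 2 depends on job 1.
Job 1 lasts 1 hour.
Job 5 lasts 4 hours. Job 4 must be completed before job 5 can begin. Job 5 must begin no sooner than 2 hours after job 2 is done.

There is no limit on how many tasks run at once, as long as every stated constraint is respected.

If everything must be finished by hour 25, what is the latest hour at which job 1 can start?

Job 3 has no dependents, so it just needs to finish by hour 25. Starting by 25 − 6 = hour 19 achieves that.
Job 7 has no dependents, so it just needs to finish by hour 25. Starting by 25 − 9 = hour 16 achieves that.
Job 5 feeds into job 7 (must start by hour 16); so job 5 must finish by hour 16 and therefore start by hour 12.
Job 6 must finish by hour 25; it takes 7 hours, so it must start by 25 − 7 = hour 18.
Job 4 must finish in time for job 5 (must start by hour 12); job 6 (must start by hour 18). The tightest is hour 12, so job 4 must start by 12 − 4 = hour 8.
For job 2: job 3 (must start by hour 19); job 4 (must start by hour 8); job 5 (must start by hour 12, minus 2-hour gap → hour 10). The most restrictive is hour 8; with a 7-hour duration, job 2 must start by hour 1.
Job 1 feeds job 2 (must start by hour 1); job 4 (must start by hour 8); job 7 (must start by hour 16, minus 2-hour gap → hour 14). Taking the minimum, job 1 must finish by hour 1 and start by 1 − 1 = hour 0.

0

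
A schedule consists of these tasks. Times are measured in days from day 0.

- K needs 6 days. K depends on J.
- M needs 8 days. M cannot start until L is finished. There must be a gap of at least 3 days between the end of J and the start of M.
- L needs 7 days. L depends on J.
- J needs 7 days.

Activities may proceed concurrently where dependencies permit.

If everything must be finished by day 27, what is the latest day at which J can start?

5

K has no dependents, so it just needs to finish by day 27. Starting by 27 − 6 = day 21 achieves that.
Nothing follows M; the deadline of day 27 is its only limit. It must start by 27 − 8 = day 19.
Since M (must start by day 19) depends on it, L must finish by day 19. Backing off its 7-day duration gives a latest start of day 12.
J has several dependents: K (must start by day 21); L (must start by day 12); M (must start by day 19, minus 3-day gap → day 16). The earliest of those limits is day 12, so J must start by 12 − 7 = day 5.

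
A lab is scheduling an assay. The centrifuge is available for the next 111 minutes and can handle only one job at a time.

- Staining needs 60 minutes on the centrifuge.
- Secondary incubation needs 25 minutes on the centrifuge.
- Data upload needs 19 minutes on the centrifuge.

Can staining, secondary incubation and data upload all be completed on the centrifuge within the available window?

Yes

Running back to back, the jobs need 60 + 25 + 19 = 104 minutes on the centrifuge.
Since 104 ≤ 111, they fit within the window.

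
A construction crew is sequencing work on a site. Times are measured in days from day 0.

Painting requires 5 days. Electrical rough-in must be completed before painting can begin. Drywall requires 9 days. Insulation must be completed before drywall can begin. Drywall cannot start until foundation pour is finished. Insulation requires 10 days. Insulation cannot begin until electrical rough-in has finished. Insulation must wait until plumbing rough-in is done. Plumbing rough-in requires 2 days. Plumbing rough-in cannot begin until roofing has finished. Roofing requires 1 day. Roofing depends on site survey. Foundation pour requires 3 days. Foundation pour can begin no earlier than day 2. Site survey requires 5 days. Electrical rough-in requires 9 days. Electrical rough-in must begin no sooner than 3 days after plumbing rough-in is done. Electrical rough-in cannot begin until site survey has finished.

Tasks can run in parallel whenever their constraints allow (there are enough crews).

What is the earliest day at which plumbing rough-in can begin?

6

Nothing blocks site survey, so it runs from day 0 to day 5.
Roofing cannot begin until site survey (finishes day 5). It runs from day 5 to 5 + 1 = day 6.
Plumbing rough-in waits on roofing (finishes day 6), so the earliest it can start is day 6.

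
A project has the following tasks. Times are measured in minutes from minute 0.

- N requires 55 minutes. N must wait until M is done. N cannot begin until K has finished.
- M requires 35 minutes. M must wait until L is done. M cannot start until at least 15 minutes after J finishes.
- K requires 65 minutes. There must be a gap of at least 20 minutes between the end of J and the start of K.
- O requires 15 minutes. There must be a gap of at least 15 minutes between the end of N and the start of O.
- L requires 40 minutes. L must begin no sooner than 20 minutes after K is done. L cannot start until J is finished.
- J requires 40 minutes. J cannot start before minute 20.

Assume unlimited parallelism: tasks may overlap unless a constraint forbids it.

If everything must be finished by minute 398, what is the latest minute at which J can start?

93

Nothing follows O; the deadline of minute 398 is its only limit. It must start by 398 − 15 = minute 383.
Since O (must start by minute 383, minus 15-minute gap → minute 368) depends on it, N must finish by minute 368. Backing off its 55-minute duration gives a latest start of minute 313.
M has to be done before N (must start by minute 313). That means finishing by minute 313, i.e. starting by 313 − 35 = minute 278.
L feeds into M (must start by minute 278); so L must finish by minute 278 and therefore start by minute 238.
For K: L (must start by minute 238, minus 20-minute gap → minute 218); N (must start by minute 313). The most restrictive is minute 218; with a 65-minute duration, K must start by minute 153.
J feeds K (must start by minute 153, minus 20-minute gap → minute 133); L (must start by minute 238); M (must start by minute 278, minus 15-minute gap → minute 263). Taking the minimum, J must finish by minute 133 and start by 133 − 40 = minute 93.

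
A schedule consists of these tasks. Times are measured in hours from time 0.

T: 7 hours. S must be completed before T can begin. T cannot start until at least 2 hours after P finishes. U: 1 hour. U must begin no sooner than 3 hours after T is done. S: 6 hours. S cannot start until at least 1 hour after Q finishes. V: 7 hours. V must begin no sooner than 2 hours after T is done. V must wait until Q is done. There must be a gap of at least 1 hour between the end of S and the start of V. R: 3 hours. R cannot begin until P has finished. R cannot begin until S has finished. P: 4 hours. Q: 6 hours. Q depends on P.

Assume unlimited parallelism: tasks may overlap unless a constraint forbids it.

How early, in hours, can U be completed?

28

P has no prerequisites, so it starts at hour 0 and finishes at hour 4.
Q waits on P (finishes hour 4), so it starts at hour 4 and finishes at 4 + 6 = hour 10.
S cannot begin until Q (finishes hour 10, plus 1-hour gap → hour 11). It runs from hour 11 to 11 + 6 = hour 17.
T needs all of S (finishes hour 17); P (finishes hour 4, plus 2-hour gap → hour 6). That puts its earliest start at hour 17; it finishes at 17 + 7 = hour 24.
U waits on T (finishes hour 24, plus 3-hour gap → hour 27), so it starts at hour 27 and finishes at 27 + 1 = hour 28.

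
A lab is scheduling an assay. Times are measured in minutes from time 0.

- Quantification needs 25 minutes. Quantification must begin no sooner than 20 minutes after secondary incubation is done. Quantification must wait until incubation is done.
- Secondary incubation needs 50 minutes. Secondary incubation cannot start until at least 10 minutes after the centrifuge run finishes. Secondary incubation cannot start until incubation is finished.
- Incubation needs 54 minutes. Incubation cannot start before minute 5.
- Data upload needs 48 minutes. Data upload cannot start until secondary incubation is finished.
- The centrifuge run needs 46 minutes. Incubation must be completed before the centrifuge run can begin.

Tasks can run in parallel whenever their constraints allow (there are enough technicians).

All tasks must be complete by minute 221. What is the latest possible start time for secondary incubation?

To finish by minute 221, quantification (duration 25) must start no later than minute 196.
Nothing follows data upload; the deadline of minute 221 is its only limit. It must start by 221 − 48 = minute 173.
Secondary incubation must finish in time for quantification (must start by minute 196, minus 20-minute gap → minute 176); data upload (must start by minute 173). The tightest is minute 173, so secondary incubation must start by 173 − 50 = minute 123.

123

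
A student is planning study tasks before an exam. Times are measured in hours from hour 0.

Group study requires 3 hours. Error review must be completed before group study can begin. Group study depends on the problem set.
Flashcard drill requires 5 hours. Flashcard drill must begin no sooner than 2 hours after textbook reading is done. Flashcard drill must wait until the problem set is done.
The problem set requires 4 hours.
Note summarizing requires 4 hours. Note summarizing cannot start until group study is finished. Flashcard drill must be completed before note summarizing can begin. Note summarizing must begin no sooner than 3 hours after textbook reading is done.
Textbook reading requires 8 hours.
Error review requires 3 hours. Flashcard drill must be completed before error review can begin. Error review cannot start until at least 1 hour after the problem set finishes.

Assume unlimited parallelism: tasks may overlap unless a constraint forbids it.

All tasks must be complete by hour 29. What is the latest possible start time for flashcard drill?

Nothing follows note summarizing; the deadline of hour 29 is its only limit. It must start by 29 − 4 = hour 25.
Group study must finish before note summarizing (must start by hour 25). With a 3-hour duration, group study must start by 25 − 3 = hour 22.
Since group study (must start by hour 22) depends on it, error review must finish by hour 22. Backing off its 3-hour duration gives a latest start of hour 19.
Flashcard drill must finish in time for error review (must start by hour 19); note summarizing (must start by hour 25). The tightest is hour 19, so flashcard drill must start by 19 − 5 = hour 14.

14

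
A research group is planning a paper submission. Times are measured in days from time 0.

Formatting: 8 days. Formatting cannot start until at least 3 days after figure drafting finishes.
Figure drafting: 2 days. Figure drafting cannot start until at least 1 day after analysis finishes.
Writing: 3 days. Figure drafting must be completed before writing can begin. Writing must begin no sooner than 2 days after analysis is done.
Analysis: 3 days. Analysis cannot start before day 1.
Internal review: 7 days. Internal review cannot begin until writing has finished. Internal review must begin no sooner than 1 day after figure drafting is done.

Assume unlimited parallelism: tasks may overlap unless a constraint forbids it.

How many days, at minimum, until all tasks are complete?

18

After its own release at day 1, analysis can start at day 1 and finishes at day 4.
Figure drafting cannot begin until analysis (finishes day 4, plus 1-day gap → day 5). It runs from day 5 to 5 + 2 = day 7.
Formatting cannot begin until figure drafting (finishes day 7, plus 3-day gap → day 10). It runs from day 10 to 10 + 8 = day 18.
Writing has to wait for figure drafting (finishes day 7); analysis (finishes day 4, plus 2-day gap → day 6). The latest of these is day 7, so writing runs day 7 to 7 + 3 = day 10.
Internal review cannot start until writing (finishes day 10); figure drafting (finishes day 7, plus 1-day gap → day 8). The controlling bound is day 10, so internal review finishes at 10 + 7 = day 17.
All tasks are finished once the last one completes. Finish times: Analysis at 4, Figure drafting at 7, Writing at 10, Internal review at 17, Formatting at 18. The latest is day 18.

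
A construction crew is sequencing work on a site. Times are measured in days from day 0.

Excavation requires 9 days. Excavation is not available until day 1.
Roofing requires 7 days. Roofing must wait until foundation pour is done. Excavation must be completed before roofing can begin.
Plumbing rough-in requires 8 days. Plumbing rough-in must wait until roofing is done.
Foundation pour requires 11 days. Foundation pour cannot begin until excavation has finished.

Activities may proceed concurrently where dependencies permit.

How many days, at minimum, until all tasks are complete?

Excavation cannot begin until its own release at day 1. It runs from day 1 to 1 + 9 = day 10.
After excavation (finishes day 10), foundation pour can start at day 10 and finishes at day 21.
Roofing cannot start until foundation pour (finishes day 21); excavation (finishes day 10). The controlling bound is day 21, so roofing finishes at 21 + 7 = day 28.
Plumbing rough-in cannot begin until roofing (finishes day 28). It runs from day 28 to 28 + 8 = day 36.
All tasks are finished once the last one completes. Finish times: Excavation at 10, Foundation pour at 21, Roofing at 28, Plumbing rough-in at 36. The latest is day 36.

36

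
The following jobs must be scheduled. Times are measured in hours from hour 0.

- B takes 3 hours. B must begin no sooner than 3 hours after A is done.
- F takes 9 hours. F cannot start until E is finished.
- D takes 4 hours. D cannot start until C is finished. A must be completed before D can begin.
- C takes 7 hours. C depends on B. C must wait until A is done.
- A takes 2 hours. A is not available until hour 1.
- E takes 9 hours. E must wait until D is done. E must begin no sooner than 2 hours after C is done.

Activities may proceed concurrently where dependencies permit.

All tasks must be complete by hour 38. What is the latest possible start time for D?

16

F has no dependents, so it just needs to finish by hour 38. Starting by 38 − 9 = hour 29 achieves that.
E has to be done before F (must start by hour 29). That means finishing by hour 29, i.e. starting by 29 − 9 = hour 20.
D has to be done before E (must start by hour 20). That means finishing by hour 20, i.e. starting by 20 − 4 = hour 16.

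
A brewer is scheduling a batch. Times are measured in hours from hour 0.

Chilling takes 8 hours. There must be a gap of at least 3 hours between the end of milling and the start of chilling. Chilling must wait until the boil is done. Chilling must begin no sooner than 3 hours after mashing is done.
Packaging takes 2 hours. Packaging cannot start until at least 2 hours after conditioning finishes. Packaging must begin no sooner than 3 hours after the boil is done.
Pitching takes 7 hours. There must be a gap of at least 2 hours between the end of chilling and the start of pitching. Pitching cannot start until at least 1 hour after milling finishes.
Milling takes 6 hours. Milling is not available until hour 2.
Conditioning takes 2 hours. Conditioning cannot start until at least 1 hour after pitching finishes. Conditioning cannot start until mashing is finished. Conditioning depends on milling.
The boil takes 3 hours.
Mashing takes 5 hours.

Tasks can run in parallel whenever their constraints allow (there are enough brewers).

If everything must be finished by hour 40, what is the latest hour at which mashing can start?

8

Nothing follows packaging; the deadline of hour 40 is its only limit. It must start by 40 − 2 = hour 38.
Conditioning has to be done before packaging (must start by hour 38, minus 2-hour gap → hour 36). That means finishing by hour 36, i.e. starting by 36 − 2 = hour 34.
Since conditioning (must start by hour 34, minus 1-hour gap → hour 33) depends on it, pitching must finish by hour 33. Backing off its 7-hour duration gives a latest start of hour 26.
Since pitching (must start by hour 26, minus 2-hour gap → hour 24) depends on it, chilling must finish by hour 24. Backing off its 8-hour duration gives a latest start of hour 16.
Mashing feeds chilling (must start by hour 16, minus 3-hour gap → hour 13); conditioning (must start by hour 34). Taking the minimum, mashing must finish by hour 13 and start by 13 − 5 = hour 8.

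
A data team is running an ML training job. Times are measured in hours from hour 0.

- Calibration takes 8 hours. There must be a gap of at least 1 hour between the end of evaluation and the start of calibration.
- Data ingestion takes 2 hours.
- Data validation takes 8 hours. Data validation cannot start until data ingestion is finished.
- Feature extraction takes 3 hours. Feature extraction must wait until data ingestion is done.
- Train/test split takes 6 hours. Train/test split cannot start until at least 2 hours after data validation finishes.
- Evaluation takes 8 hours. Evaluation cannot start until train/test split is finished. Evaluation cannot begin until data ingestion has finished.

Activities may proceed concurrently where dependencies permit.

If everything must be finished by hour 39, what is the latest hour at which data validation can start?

6

To finish by hour 39, calibration (duration 8) must start no later than hour 31.
Since calibration (must start by hour 31, minus 1-hour gap → hour 30) depends on it, evaluation must finish by hour 30. Backing off its 8-hour duration gives a latest start of hour 22.
Train/test split feeds into evaluation (must start by hour 22); so train/test split must finish by hour 22 and therefore start by hour 16.
Data validation feeds into train/test split (must start by hour 16, minus 2-hour gap → hour 14); so data validation must finish by hour 14 and therefore start by hour 6.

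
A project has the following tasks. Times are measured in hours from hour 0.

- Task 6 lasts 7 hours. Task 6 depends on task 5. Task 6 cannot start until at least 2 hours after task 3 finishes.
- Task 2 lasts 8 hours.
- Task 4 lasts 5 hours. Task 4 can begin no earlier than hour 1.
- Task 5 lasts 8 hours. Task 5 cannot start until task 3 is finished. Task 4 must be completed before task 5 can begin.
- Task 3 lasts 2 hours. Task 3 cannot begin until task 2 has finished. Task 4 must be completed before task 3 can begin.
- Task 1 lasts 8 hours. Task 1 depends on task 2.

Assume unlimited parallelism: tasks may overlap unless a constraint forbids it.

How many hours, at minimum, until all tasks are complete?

25

Task 4 cannot begin until its own release at hour 1. It runs from hour 1 to 1 + 5 = hour 6.
Task 2 has no prerequisites, so it starts at hour 0 and finishes at hour 8.
For task 3: task 2 (finishes hour 8); task 4 (finishes hour 6). Taking the maximum gives a start of hour 8, and it finishes at 8 + 2 = hour 10.
Task 5 cannot start until task 3 (finishes hour 10); task 4 (finishes hour 6). The controlling bound is hour 10, so task 5 finishes at 10 + 8 = hour 18.
Task 6 has to wait for task 5 (finishes hour 18); task 3 (finishes hour 10, plus 2-hour gap → hour 12). The latest of these is hour 18, so task 6 runs hour 18 to 18 + 7 = hour 25.
Task 1 waits on task 2 (finishes hour 8), so it starts at hour 8 and finishes at 8 + 8 = hour 16.
All tasks are finished once the last one completes. Finish times: Task 1 at 16, Task 2 at 8, Task 3 at 10, Task 4 at 6, Task 5 at 18, Task 6 at 25. The latest is hour 25.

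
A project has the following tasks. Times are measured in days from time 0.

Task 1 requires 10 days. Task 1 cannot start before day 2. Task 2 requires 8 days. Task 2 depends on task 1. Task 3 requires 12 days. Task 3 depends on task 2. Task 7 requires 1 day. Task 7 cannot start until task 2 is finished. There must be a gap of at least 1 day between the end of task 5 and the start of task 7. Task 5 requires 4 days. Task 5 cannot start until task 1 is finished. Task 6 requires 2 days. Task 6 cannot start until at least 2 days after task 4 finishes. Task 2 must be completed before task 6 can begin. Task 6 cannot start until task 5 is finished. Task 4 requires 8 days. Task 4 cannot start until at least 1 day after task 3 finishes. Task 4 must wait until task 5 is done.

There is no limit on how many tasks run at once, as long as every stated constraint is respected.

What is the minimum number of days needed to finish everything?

Task 1 cannot begin until its own release at day 2. It runs from day 2 to 2 + 10 = day 12.
Task 5 waits on task 1 (finishes day 12), so it starts at day 12 and finishes at 12 + 4 = day 16.
Task 2 waits on task 1 (finishes day 12), so it starts at day 12 and finishes at 12 + 8 = day 20.
For task 7: task 2 (finishes day 20); task 5 (finishes day 16, plus 1-day gap → day 17). Taking the maximum gives a start of day 20, and it finishes at 20 + 1 = day 21.
After task 2 (finishes day 20), task 3 can start at day 20 and finishes at day 32.
Task 4 has to wait for task 3 (finishes day 32, plus 1-day gap → day 33); task 5 (finishes day 16). The latest of these is day 33, so task 4 runs day 33 to 33 + 8 = day 41.
Task 6 cannot start until task 4 (finishes day 41, plus 2-day gap → day 43); task 2 (finishes day 20); task 5 (finishes day 16). The controlling bound is day 43, so task 6 finishes at 43 + 2 = day 45.
All tasks are finished once the last one completes. Finish times: Task 1 at 12, Task 2 at 20, Task 3 at 32, Task 4 at 41, Task 5 at 16, Task 6 at 45, Task 7 at 21. The latest is day 45.

45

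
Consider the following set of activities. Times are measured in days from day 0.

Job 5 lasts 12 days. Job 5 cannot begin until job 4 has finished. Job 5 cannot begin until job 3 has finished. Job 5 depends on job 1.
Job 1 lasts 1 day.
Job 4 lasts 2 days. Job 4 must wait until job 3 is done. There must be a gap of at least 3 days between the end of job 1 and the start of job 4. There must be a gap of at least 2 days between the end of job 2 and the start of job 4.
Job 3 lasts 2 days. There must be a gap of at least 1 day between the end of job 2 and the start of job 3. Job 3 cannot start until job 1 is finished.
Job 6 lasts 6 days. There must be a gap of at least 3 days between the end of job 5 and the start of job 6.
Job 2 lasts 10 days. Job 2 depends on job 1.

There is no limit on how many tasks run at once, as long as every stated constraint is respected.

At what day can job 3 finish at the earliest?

Nothing blocks job 1, so it runs from day 0 to day 1.
Job 2 cannot begin until job 1 (finishes day 1). It runs from day 1 to 1 + 10 = day 11.
Job 3 cannot start until job 2 (finishes day 11, plus 1-day gap → day 12); job 1 (finishes day 1). The controlling bound is day 12, so job 3 finishes at 12 + 2 = day 14.

14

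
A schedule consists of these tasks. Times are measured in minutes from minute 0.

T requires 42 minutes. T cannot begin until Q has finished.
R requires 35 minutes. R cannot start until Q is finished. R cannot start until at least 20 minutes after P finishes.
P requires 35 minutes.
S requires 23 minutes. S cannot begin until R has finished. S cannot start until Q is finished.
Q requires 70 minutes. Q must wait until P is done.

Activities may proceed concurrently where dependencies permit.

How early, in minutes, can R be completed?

140

P can start immediately at minute 0; it finishes at minute 35.
After P (finishes minute 35), Q can start at minute 35 and finishes at minute 105.
R has to wait for Q (finishes minute 105); P (finishes minute 35, plus 20-minute gap → minute 55). The latest of these is minute 105, so R runs minute 105 to 105 + 35 = minute 140.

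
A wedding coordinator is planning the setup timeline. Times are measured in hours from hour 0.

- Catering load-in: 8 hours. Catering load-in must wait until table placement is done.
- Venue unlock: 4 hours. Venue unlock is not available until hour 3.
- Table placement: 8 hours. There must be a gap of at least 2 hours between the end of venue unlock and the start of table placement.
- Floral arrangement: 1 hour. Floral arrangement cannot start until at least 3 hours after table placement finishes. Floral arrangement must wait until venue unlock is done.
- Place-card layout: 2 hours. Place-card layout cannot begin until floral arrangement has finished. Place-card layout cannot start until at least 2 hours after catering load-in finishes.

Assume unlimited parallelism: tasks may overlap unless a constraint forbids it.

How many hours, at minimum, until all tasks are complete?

Venue unlock waits on its own release at hour 3, so it starts at hour 3 and finishes at 3 + 4 = hour 7.
Table placement waits on venue unlock (finishes hour 7, plus 2-hour gap → hour 9), so it starts at hour 9 and finishes at 9 + 8 = hour 17.
Catering load-in cannot begin until table placement (finishes hour 17). It runs from hour 17 to 17 + 8 = hour 25.
Floral arrangement needs all of table placement (finishes hour 17, plus 3-hour gap → hour 20); venue unlock (finishes hour 7). That puts its earliest start at hour 20; it finishes at 20 + 1 = hour 21.
For place-card layout: floral arrangement (finishes hour 21); catering load-in (finishes hour 25, plus 2-hour gap → hour 27). Taking the maximum gives a start of hour 27, and it finishes at 27 + 2 = hour 29.
All tasks are finished once the last one completes. Finish times: Venue unlock at 7, Table placement at 17, Floral arrangement at 21, Catering load-in at 25, Place-card layout at 29. The latest is hour 29.

29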